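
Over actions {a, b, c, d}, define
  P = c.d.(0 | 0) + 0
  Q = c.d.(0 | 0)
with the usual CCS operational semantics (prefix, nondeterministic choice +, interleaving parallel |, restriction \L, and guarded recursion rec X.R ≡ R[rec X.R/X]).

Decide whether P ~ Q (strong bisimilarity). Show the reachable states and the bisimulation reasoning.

P's transition system — 3 states:
  u0 = c.d.(0 | 0) + 0 → ··c··> u1
  u1 = d.(0 | 0) → ··d··> u2
  u2 = 0 | 0 → deadlocked
Q's transition system — 3 states:
  v0 = c.d.(0 | 0) → ··c··> v1
  v1 = d.(0 | 0) → ··d··> v2
  v2 = 0 | 0 → deadlocked
Partition-refinement fixed point:
  B0 = {u0, v0}
  B1 = {u1, v1}
  B2 = {u2, v2}
u0 ∈ B0, v0 ∈ B0 → same block

bisimilar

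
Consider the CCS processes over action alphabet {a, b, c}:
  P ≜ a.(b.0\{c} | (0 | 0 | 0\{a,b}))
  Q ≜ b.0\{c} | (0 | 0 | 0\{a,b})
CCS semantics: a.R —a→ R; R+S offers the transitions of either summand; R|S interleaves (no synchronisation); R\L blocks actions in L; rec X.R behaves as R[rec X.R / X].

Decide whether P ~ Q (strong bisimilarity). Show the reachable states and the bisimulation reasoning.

P ≁ Q

Reachable graph of P (3 states):
  u0 = a.(b.0\{c} | (0 | 0 | 0\{a,b})) has moves --a--▸ u1
  u1 = b.0\{c} | (0 | 0 | 0\{a,b}) has moves --b--▸ u2
  u2 = 0\{c} | (0 | 0 | 0\{a,b}) has moves stopped
Reachable graph of Q (2 states):
  v0 = b.0\{c} | (0 | 0 | 0\{a,b}) has moves --b--▸ v1
  v1 = 0\{c} | (0 | 0 | 0\{a,b}) has moves stopped
Coarsest stable partition (strong bisimilarity classes):
  B0 = {u0}
  B1 = {u1, v0}
  B2 = {u2, v1}
u0 ∈ B0, v0 ∈ B1 → different blocks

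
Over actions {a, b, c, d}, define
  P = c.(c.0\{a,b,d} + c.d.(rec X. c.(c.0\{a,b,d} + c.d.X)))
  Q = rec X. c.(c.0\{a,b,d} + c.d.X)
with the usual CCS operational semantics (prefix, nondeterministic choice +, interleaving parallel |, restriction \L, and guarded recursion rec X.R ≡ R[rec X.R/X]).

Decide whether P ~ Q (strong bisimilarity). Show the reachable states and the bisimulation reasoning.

P ~ Q

LTS(P): 5 reachable states
  p0 = c.(c.0\{a,b,d} + c.d.(rec X. c.(c.0\{a,b,d} + c.d.X))) → -c-> p1
  p1 = c.0\{a,b,d} + c.d.(rec X. c.(c.0\{a,b,d} + c.d.X)) → -c-> p2, -c-> p3
  p2 = 0\{a,b,d} → (no moves)
  p3 = d.(rec X. c.(c.0\{a,b,d} + c.d.X)) → -d-> p4
  p4 = rec X. c.(c.0\{a,b,d} + c.d.X) → -c-> p1
LTS(Q): 4 reachable states
  q0 = rec X. c.(c.0\{a,b,d} + c.d.X) → -c-> q1
  q1 = c.0\{a,b,d} + c.d.(rec X. c.(c.0\{a,b,d} + c.d.X)) → -c-> q2, -c-> q3
  q2 = 0\{a,b,d} → (no moves)
  q3 = d.(rec X. c.(c.0\{a,b,d} + c.d.X)) → -d-> q0
Partition-refinement fixed point:
  B0 = {p0, p4, q0}
  B1 = {p1, q1}
  B2 = {p3, q3}
  B3 = {p2, q2}
p0 ∈ B0, q0 ∈ B0 → same block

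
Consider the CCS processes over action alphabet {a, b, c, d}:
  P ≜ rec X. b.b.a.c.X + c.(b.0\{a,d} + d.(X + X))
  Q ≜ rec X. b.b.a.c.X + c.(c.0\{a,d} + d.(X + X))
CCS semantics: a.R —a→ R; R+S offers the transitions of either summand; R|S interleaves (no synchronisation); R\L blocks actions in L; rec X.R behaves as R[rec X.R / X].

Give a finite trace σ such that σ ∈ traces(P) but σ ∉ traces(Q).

P's transition system — 7 states:
  u0 = rec X. b.b.a.c.X + c.(b.0\{a,d} + d.(X + X)) :: --b--▸ u1, --c--▸ u2
  u1 = b.a.c.(rec X. b.b.a.c.X + c.(b.0\{a,d} + d.(X + X))) :: --b--▸ u3
  u2 = b.0\{a,d} + d.((rec X. b.b.a.c.X + c.(b.0\{a,d} + d.(X + X))) + (rec X. b.b.a.c.X + c.(b.0\{a,d} + d.(X + X)))) :: --b--▸ u4, --d--▸ u5
  u3 = a.c.(rec X. b.b.a.c.X + c.(b.0\{a,d} + d.(X + X))) :: --a--▸ u6
  u4 = 0\{a,d} :: ∅
  u5 = (rec X. b.b.a.c.X + c.(b.0\{a,d} + d.(X + X))) + (rec X. b.b.a.c.X + c.(b.0\{a,d} + d.(X + X))) :: --b--▸ u1, --c--▸ u2
  u6 = c.(rec X. b.b.a.c.X + c.(b.0\{a,d} + d.(X + X))) :: --c--▸ u0
Q's transition system — 7 states:
  v0 = rec X. b.b.a.c.X + c.(c.0\{a,d} + d.(X + X)) :: --b--▸ v1, --c--▸ v2
  v1 = b.a.c.(rec X. b.b.a.c.X + c.(c.0\{a,d} + d.(X + X))) :: --b--▸ v3
  v2 = c.0\{a,d} + d.((rec X. b.b.a.c.X + c.(c.0\{a,d} + d.(X + X))) + (rec X. b.b.a.c.X + c.(c.0\{a,d} + d.(X + X)))) :: --c--▸ v4, --d--▸ v5
  v3 = a.c.(rec X. b.b.a.c.X + c.(c.0\{a,d} + d.(X + X))) :: --a--▸ v6
  v4 = 0\{a,d} :: ∅
  v5 = (rec X. b.b.a.c.X + c.(c.0\{a,d} + d.(X + X))) + (rec X. b.b.a.c.X + c.(c.0\{a,d} + d.(X + X))) :: --b--▸ v1, --c--▸ v2
  v6 = c.(rec X. b.b.a.c.X + c.(c.0\{a,d} + d.(X + X))) :: --c--▸ v0
Run σ = ⟨cb⟩ on P: start {u0}
  step 1 (c): {u2}
  step 2 (b): {u4}
  — P admits the full trace.
Run σ = ⟨cb⟩ on Q: start {v0}
  step 1 (c): {v2}
  step 2 (b): ∅ (Q stuck)

cb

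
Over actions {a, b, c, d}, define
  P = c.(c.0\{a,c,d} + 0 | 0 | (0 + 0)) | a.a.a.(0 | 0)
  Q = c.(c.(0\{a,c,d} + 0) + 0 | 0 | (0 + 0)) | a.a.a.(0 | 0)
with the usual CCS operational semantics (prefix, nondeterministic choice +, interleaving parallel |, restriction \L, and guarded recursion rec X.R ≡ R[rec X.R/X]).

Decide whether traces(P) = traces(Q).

trace-equivalent

P's transition system — 12 states:
  m0 = c.(c.0\{a,c,d} + 0 | 0 | (0 + 0)) | a.a.a.(0 | 0) :: —a→ m1, —c→ m2
  m1 = c.(c.0\{a,c,d} + 0 | 0 | (0 + 0)) | a.a.(0 | 0) :: —a→ m3, —c→ m4
  m2 = (c.0\{a,c,d} + 0 | 0 | (0 + 0)) | a.a.a.(0 | 0) :: —a→ m4, —c→ m5
  m3 = c.(c.0\{a,c,d} + 0 | 0 | (0 + 0)) | a.(0 | 0) :: —a→ m6, —c→ m7
  m4 = (c.0\{a,c,d} + 0 | 0 | (0 + 0)) | a.a.(0 | 0) :: —a→ m7, —c→ m8
  m5 = 0\{a,c,d} | a.a.a.(0 | 0) :: —a→ m8
  m6 = c.(c.0\{a,c,d} + 0 | 0 | (0 + 0)) | (0 | 0) :: —c→ m9
  m7 = (c.0\{a,c,d} + 0 | 0 | (0 + 0)) | a.(0 | 0) :: —a→ m9, —c→ m10
  m8 = 0\{a,c,d} | a.a.(0 | 0) :: —a→ m10
  m9 = (c.0\{a,c,d} + 0 | 0 | (0 + 0)) | (0 | 0) :: —c→ m11
  m10 = 0\{a,c,d} | a.(0 | 0) :: —a→ m11
  m11 = 0\{a,c,d} | (0 | 0) :: deadlocked
Q's transition system — 12 states:
  n0 = c.(c.(0\{a,c,d} + 0) + 0 | 0 | (0 + 0)) | a.a.a.(0 | 0) :: —a→ n1, —c→ n2
  n1 = c.(c.(0\{a,c,d} + 0) + 0 | 0 | (0 + 0)) | a.a.(0 | 0) :: —a→ n3, —c→ n4
  n2 = (c.(0\{a,c,d} + 0) + 0 | 0 | (0 + 0)) | a.a.a.(0 | 0) :: —a→ n4, —c→ n5
  n3 = c.(c.(0\{a,c,d} + 0) + 0 | 0 | (0 + 0)) | a.(0 | 0) :: —a→ n6, —c→ n7
  n4 = (c.(0\{a,c,d} + 0) + 0 | 0 | (0 + 0)) | a.a.(0 | 0) :: —a→ n7, —c→ n8
  n5 = (0\{a,c,d} + 0) | a.a.a.(0 | 0) :: —a→ n8
  n6 = c.(c.(0\{a,c,d} + 0) + 0 | 0 | (0 + 0)) | (0 | 0) :: —c→ n9
  n7 = (c.(0\{a,c,d} + 0) + 0 | 0 | (0 + 0)) | a.(0 | 0) :: —a→ n9, —c→ n10
  n8 = (0\{a,c,d} + 0) | a.a.(0 | 0) :: —a→ n10
  n9 = (c.(0\{a,c,d} + 0) + 0 | 0 | (0 + 0)) | (0 | 0) :: —c→ n11
  n10 = (0\{a,c,d} + 0) | a.(0 | 0) :: —a→ n11
  n11 = (0\{a,c,d} + 0) | (0 | 0) :: deadlocked
Partition-refinement fixed point:
  B0 = {m0, n0}
  B1 = {m1, n1}
  B2 = {m4, n4}
  B3 = {m8, n8}
  B4 = {m10, n10}
  B5 = {m11, n11}
  B6 = {m7, n7}
  B7 = {m9, n9}
  B8 = {m3, n3}
  B9 = {m6, n6}
  B10 = {m2, n2}
  B11 = {m5, n5}
m0 ∈ B0, n0 ∈ B0 → same block
Bisimilar ⇒ trace-equivalent.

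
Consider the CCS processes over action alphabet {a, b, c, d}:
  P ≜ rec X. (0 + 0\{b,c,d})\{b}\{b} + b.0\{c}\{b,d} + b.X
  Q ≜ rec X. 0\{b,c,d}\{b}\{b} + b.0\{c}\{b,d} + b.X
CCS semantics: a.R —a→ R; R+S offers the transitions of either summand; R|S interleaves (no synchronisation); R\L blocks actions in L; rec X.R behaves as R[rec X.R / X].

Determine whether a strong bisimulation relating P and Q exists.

Reachable graph of P (2 states):
  m0 = rec X. (0 + 0\{b,c,d})\{b}\{b} + b.0\{c}\{b,d} + b.X ⊢ --b--▸ m0, --b--▸ m1
  m1 = 0\{c}\{b,d} ⊢ ∅
Reachable graph of Q (2 states):
  n0 = rec X. 0\{b,c,d}\{b}\{b} + b.0\{c}\{b,d} + b.X ⊢ --b--▸ n0, --b--▸ n1
  n1 = 0\{c}\{b,d} ⊢ ∅
Bisimilarity quotient blocks:
  B0 = {m0, n0}
  B1 = {m1, n1}
m0 ∈ B0, n0 ∈ B0 → same block

bisimilar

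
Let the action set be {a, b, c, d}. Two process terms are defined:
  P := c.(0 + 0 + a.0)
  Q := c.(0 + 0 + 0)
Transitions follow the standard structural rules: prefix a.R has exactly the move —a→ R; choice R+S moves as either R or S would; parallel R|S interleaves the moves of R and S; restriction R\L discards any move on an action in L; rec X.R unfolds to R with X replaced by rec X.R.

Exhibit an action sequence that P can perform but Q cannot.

LTS(P): 3 reachable states
  u0 = c.(0 + 0 + a.0) has moves -c-> u1
  u1 = 0 + 0 + a.0 has moves -a-> u2
  u2 = 0 has moves deadlocked
LTS(Q): 2 reachable states
  v0 = c.(0 + 0 + 0) has moves -c-> v1
  v1 = 0 + 0 + 0 has moves deadlocked
Executing ca from P (initial set {u0}):
  after c @ step 1: {u1}
  after a @ step 2: {u2}
  P completes σ.
Executing ca from Q (initial set {v0}):
  after c @ step 1: {v1}
  after a @ step 2: ∅ (Q stuck)

ca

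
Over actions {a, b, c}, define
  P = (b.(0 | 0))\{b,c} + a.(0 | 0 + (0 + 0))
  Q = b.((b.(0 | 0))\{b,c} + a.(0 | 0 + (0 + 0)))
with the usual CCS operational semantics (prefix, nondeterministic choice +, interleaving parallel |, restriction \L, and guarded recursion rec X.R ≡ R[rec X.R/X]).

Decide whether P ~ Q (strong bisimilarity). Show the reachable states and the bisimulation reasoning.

Reachable graph of P (2 states):
  s0 = (b.(0 | 0))\{b,c} + a.(0 | 0 + (0 + 0)) :: ··a··> s1
  s1 = 0 | 0 + (0 + 0) :: deadlocked
Reachable graph of Q (3 states):
  t0 = b.((b.(0 | 0))\{b,c} + a.(0 | 0 + (0 + 0))) :: ··b··> t1
  t1 = (b.(0 | 0))\{b,c} + a.(0 | 0 + (0 + 0)) :: ··a··> t2
  t2 = 0 | 0 + (0 + 0) :: deadlocked
Partition-refinement fixed point:
  B0 = {s0, t1}
  B1 = {s1, t2}
  B2 = {t0}
s0 ∈ B0, t0 ∈ B2 → different blocks

P ≁ Q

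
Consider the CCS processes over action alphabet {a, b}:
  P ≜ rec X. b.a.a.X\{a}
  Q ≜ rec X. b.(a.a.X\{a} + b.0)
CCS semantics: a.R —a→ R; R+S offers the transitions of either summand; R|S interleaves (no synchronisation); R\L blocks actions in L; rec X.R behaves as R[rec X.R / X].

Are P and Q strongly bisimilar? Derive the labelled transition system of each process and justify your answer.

P's transition system — 5 states:
  u0 = rec X. b.a.a.X\{a} has moves —b→ u1
  u1 = a.a.(rec X. b.a.a.X\{a})\{a} has moves —a→ u2
  u2 = a.(rec X. b.a.a.X\{a})\{a} has moves —a→ u3
  u3 = (rec X. b.a.a.X\{a})\{a} has moves —b→ u4
  u4 = (a.a.(rec X. b.a.a.X\{a})\{a})\{a} has moves ∅
Q's transition system — 7 states:
  v0 = rec X. b.(a.a.X\{a} + b.0) has moves —b→ v1
  v1 = a.a.(rec X. b.(a.a.X\{a} + b.0))\{a} + b.0 has moves —a→ v2, —b→ v3
  v2 = a.(rec X. b.(a.a.X\{a} + b.0))\{a} has moves —a→ v4
  v3 = 0 has moves ∅
  v4 = (rec X. b.(a.a.X\{a} + b.0))\{a} has moves —b→ v5
  v5 = (a.a.(rec X. b.(a.a.X\{a} + b.0))\{a} + b.0)\{a} has moves —b→ v6
  v6 = 0\{a} has moves ∅
Partition-refinement fixed point:
  B0 = {u0}
  B1 = {u1}
  B2 = {u2}
  B3 = {u3, v5}
  B4 = {u4, v3, v6}
  B5 = {v0}
  B6 = {v1}
  B7 = {v2}
  B8 = {v4}
u0 ∈ B0, v0 ∈ B5 → different blocks

NO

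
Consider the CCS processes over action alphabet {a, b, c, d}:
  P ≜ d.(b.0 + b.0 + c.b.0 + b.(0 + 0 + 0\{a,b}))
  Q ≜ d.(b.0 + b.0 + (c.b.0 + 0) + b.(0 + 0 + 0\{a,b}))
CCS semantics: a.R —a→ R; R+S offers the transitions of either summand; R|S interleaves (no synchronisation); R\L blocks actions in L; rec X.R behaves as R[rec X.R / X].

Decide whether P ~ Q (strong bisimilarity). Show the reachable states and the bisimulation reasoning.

bisimilar

P's transition system — 5 states:
  s0 = d.(b.0 + b.0 + c.b.0 + b.(0 + 0 + 0\{a,b})) ⊢ ··d··> s1
  s1 = b.0 + b.0 + c.b.0 + b.(0 + 0 + 0\{a,b}) ⊢ ··b··> s2, ··b··> s3, ··c··> s4
  s2 = 0 ⊢ ·
  s3 = 0 + 0 + 0\{a,b} ⊢ ·
  s4 = b.0 ⊢ ··b··> s2
Q's transition system — 5 states:
  t0 = d.(b.0 + b.0 + (c.b.0 + 0) + b.(0 + 0 + 0\{a,b})) ⊢ ··d··> t1
  t1 = b.0 + b.0 + (c.b.0 + 0) + b.(0 + 0 + 0\{a,b}) ⊢ ··b··> t2, ··b··> t3, ··c··> t4
  t2 = 0 ⊢ ·
  t3 = 0 + 0 + 0\{a,b} ⊢ ·
  t4 = b.0 ⊢ ··b··> t2
Partition-refinement fixed point:
  B0 = {s0, t0}
  B1 = {s1, t1}
  B2 = {s2, s3, t2, t3}
  B3 = {s4, t4}
s0 ∈ B0, t0 ∈ B0 → same block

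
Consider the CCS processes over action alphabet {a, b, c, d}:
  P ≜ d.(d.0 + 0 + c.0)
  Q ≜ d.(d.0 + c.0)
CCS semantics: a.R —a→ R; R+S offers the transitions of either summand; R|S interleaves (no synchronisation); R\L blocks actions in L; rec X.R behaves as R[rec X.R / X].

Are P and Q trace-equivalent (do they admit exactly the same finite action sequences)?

P's transition system — 3 states:
  s0 = d.(d.0 + 0 + c.0) → —d→ s1
  s1 = d.0 + 0 + c.0 → —c→ s2, —d→ s2
  s2 = 0 → ∅
Q's transition system — 3 states:
  t0 = d.(d.0 + c.0) → —d→ t1
  t1 = d.0 + c.0 → —c→ t2, —d→ t2
  t2 = 0 → ∅
Bisimilarity quotient blocks:
  B0 = {s0, t0}
  B1 = {s1, t1}
  B2 = {s2, t2}
s0 ∈ B0, t0 ∈ B0 → same block
Bisimilar ⇒ trace-equivalent.

trace-equivalent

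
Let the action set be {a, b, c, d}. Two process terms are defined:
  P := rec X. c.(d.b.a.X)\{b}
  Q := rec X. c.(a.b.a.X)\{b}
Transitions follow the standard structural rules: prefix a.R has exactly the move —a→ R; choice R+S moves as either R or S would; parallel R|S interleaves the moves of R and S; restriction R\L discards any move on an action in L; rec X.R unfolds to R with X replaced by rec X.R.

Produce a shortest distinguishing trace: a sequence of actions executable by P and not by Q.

LTS(P): 3 reachable states
  p0 = rec X. c.(d.b.a.X)\{b} ⊢ -c-> p1
  p1 = (d.b.a.(rec X. c.(d.b.a.X)\{b}))\{b} ⊢ -d-> p2
  p2 = (b.a.(rec X. c.(d.b.a.X)\{b}))\{b} ⊢ stopped
LTS(Q): 3 reachable states
  q0 = rec X. c.(a.b.a.X)\{b} ⊢ -c-> q1
  q1 = (a.b.a.(rec X. c.(a.b.a.X)\{b}))\{b} ⊢ -a-> q2
  q2 = (b.a.(rec X. c.(a.b.a.X)\{b}))\{b} ⊢ stopped
Run σ = ⟨cd⟩ on P: start {p0}
  step 1 (c): {p1}
  step 2 (d): {p2}
  ✓ P
Run σ = ⟨cd⟩ on Q: start {q0}
  step 1 (c): {q1}
  step 2 (d): ∅  — Q cannot continue

cd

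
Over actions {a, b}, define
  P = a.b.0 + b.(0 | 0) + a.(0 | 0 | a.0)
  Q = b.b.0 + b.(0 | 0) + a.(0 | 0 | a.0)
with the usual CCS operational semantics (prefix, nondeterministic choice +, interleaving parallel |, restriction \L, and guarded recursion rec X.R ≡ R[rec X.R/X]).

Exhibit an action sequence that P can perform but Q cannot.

ab

LTS(P): 6 reachable states
  m0 = a.b.0 + b.(0 | 0) + a.(0 | 0 | a.0) ⊢ ··a··> m1, ··a··> m2, ··b··> m3
  m1 = 0 | 0 | a.0 ⊢ ··a··> m4
  m2 = b.0 ⊢ ··b··> m5
  m3 = 0 | 0 ⊢ stopped
  m4 = 0 | 0 | 0 ⊢ stopped
  m5 = 0 ⊢ stopped
LTS(Q): 6 reachable states
  n0 = b.b.0 + b.(0 | 0) + a.(0 | 0 | a.0) ⊢ ··a··> n1, ··b··> n2, ··b··> n3
  n1 = 0 | 0 | a.0 ⊢ ··a··> n4
  n2 = 0 | 0 ⊢ stopped
  n3 = b.0 ⊢ ··b··> n5
  n4 = 0 | 0 | 0 ⊢ stopped
  n5 = 0 ⊢ stopped
Trace ⟨ab⟩ through P, begin at {m0}:
  step 1 (a): {m1, m2}
  step 2 (b): {m5}
  ✓ P
Trace ⟨ab⟩ through Q, begin at {n0}:
  step 1 (a): {n1}
  step 2 (b): ∅ (Q stuck)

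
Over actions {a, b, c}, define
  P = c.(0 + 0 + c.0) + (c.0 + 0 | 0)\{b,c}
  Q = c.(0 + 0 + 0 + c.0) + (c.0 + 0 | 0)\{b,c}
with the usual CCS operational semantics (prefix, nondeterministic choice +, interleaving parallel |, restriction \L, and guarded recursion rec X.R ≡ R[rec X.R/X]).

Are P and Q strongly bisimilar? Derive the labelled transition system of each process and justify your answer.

bisimilar

LTS(P): 3 reachable states
  u0 = c.(0 + 0 + c.0) + (c.0 + 0 | 0)\{b,c} :: -c-> u1
  u1 = 0 + 0 + c.0 :: -c-> u2
  u2 = 0 :: ·
LTS(Q): 3 reachable states
  v0 = c.(0 + 0 + 0 + c.0) + (c.0 + 0 | 0)\{b,c} :: -c-> v1
  v1 = 0 + 0 + 0 + c.0 :: -c-> v2
  v2 = 0 :: ·
Coarsest stable partition (strong bisimilarity classes):
  B0 = {u0, v0}
  B1 = {u1, v1}
  B2 = {u2, v2}
u0 ∈ B0, v0 ∈ B0 → same block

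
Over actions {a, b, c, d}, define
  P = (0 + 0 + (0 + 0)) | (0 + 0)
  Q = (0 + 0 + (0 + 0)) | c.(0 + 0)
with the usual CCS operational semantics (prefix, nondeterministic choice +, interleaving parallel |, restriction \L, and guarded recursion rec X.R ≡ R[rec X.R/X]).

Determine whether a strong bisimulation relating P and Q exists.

Reachable graph of P (1 states):
  u0 = (0 + 0 + (0 + 0)) | (0 + 0) | ∅
Reachable graph of Q (2 states):
  v0 = (0 + 0 + (0 + 0)) | c.(0 + 0) | =c=> v1
  v1 = (0 + 0 + (0 + 0)) | (0 + 0) | ∅
Partition-refinement fixed point:
  B0 = {u0, v1}
  B1 = {v0}
u0 ∈ B0, v0 ∈ B1 → different blocks

not bisimilar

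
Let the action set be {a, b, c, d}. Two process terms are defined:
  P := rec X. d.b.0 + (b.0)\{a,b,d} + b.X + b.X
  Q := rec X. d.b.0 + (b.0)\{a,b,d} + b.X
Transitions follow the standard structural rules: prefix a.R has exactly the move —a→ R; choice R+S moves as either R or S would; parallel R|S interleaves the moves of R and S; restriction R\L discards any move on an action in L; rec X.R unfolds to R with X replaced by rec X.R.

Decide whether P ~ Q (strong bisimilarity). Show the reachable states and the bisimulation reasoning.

YES

P's transition system — 3 states:
  s0 = rec X. d.b.0 + (b.0)\{a,b,d} + b.X + b.X → =b=> s0, =d=> s1
  s1 = b.0 → =b=> s2
  s2 = 0 → (no moves)
Q's transition system — 3 states:
  t0 = rec X. d.b.0 + (b.0)\{a,b,d} + b.X → =b=> t0, =d=> t1
  t1 = b.0 → =b=> t2
  t2 = 0 → (no moves)
Partition-refinement fixed point:
  B0 = {s0, t0}
  B1 = {s1, t1}
  B2 = {s2, t2}
s0 ∈ B0, t0 ∈ B0 → same block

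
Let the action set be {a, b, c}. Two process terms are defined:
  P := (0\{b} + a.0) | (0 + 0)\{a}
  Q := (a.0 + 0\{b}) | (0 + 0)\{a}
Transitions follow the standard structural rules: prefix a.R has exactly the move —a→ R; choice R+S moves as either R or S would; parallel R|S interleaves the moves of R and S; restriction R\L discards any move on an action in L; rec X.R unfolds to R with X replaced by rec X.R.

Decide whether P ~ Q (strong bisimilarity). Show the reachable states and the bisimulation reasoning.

bisimilar

P's transition system — 2 states:
  p0 = (0\{b} + a.0) | (0 + 0)\{a} has moves -a-> p1
  p1 = 0 | (0 + 0)\{a} has moves stopped
Q's transition system — 2 states:
  q0 = (a.0 + 0\{b}) | (0 + 0)\{a} has moves -a-> q1
  q1 = 0 | (0 + 0)\{a} has moves stopped
Bisimilarity quotient blocks:
  B0 = {p0, q0}
  B1 = {p1, q1}
p0 ∈ B0, q0 ∈ B0 → same block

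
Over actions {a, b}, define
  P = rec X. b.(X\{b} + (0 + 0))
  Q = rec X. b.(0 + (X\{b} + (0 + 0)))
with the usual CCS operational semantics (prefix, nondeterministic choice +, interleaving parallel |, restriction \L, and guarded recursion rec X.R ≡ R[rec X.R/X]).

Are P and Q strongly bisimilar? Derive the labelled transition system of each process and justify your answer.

YES

LTS(P): 2 reachable states
  p0 = rec X. b.(X\{b} + (0 + 0)) has moves -b-> p1
  p1 = (rec X. b.(X\{b} + (0 + 0)))\{b} + (0 + 0) has moves ·
LTS(Q): 2 reachable states
  q0 = rec X. b.(0 + (X\{b} + (0 + 0))) has moves -b-> q1
  q1 = 0 + ((rec X. b.(0 + (X\{b} + (0 + 0))))\{b} + (0 + 0)) has moves ·
Coarsest stable partition (strong bisimilarity classes):
  B0 = {p0, q0}
  B1 = {p1, q1}
p0 ∈ B0, q0 ∈ B0 → same block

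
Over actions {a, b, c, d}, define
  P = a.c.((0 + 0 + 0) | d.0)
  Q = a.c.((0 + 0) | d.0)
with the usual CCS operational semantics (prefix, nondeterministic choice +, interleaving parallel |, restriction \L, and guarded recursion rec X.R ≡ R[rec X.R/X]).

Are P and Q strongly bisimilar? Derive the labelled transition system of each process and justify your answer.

Reachable graph of P (4 states):
  s0 = a.c.((0 + 0 + 0) | d.0) → -a-> s1
  s1 = c.((0 + 0 + 0) | d.0) → -c-> s2
  s2 = (0 + 0 + 0) | d.0 → -d-> s3
  s3 = (0 + 0 + 0) | 0 → ∅
Reachable graph of Q (4 states):
  t0 = a.c.((0 + 0) | d.0) → -a-> t1
  t1 = c.((0 + 0) | d.0) → -c-> t2
  t2 = (0 + 0) | d.0 → -d-> t3
  t3 = (0 + 0) | 0 → ∅
Bisimilarity quotient blocks:
  B0 = {s0, t0}
  B1 = {s1, t1}
  B2 = {s2, t2}
  B3 = {s3, t3}
s0 ∈ B0, t0 ∈ B0 → same block

YES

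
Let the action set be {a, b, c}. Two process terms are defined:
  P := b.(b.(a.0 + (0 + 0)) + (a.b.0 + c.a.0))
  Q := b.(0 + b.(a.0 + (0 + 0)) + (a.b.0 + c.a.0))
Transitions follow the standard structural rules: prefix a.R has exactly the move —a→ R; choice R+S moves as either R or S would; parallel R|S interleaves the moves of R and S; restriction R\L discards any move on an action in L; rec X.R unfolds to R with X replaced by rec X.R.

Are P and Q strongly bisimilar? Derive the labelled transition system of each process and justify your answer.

bisimilar

P's transition system — 6 states:
  m0 = b.(b.(a.0 + (0 + 0)) + (a.b.0 + c.a.0)) :: -b-> m1
  m1 = b.(a.0 + (0 + 0)) + (a.b.0 + c.a.0) :: -a-> m2, -b-> m3, -c-> m4
  m2 = b.0 :: -b-> m5
  m3 = a.0 + (0 + 0) :: -a-> m5
  m4 = a.0 :: -a-> m5
  m5 = 0 :: ∅
Q's transition system — 6 states:
  n0 = b.(0 + b.(a.0 + (0 + 0)) + (a.b.0 + c.a.0)) :: -b-> n1
  n1 = 0 + b.(a.0 + (0 + 0)) + (a.b.0 + c.a.0) :: -a-> n2, -b-> n3, -c-> n4
  n2 = b.0 :: -b-> n5
  n3 = a.0 + (0 + 0) :: -a-> n5
  n4 = a.0 :: -a-> n5
  n5 = 0 :: ∅
Coarsest stable partition (strong bisimilarity classes):
  B0 = {m0, n0}
  B1 = {m1, n1}
  B2 = {m2, n2}
  B3 = {m5, n5}
  B4 = {m3, m4, n3, n4}
m0 ∈ B0, n0 ∈ B0 → same block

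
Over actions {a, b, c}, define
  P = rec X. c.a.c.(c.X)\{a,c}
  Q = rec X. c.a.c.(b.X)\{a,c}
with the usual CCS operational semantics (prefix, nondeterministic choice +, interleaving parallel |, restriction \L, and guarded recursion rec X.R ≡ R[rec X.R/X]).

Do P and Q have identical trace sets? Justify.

trace-distinct — witness ⟨cacb⟩

P's transition system — 4 states:
  p0 = rec X. c.a.c.(c.X)\{a,c} → =c=> p1
  p1 = a.c.(c.(rec X. c.a.c.(c.X)\{a,c}))\{a,c} → =a=> p2
  p2 = c.(c.(rec X. c.a.c.(c.X)\{a,c}))\{a,c} → =c=> p3
  p3 = (c.(rec X. c.a.c.(c.X)\{a,c}))\{a,c} → (no moves)
Q's transition system — 5 states:
  q0 = rec X. c.a.c.(b.X)\{a,c} → =c=> q1
  q1 = a.c.(b.(rec X. c.a.c.(b.X)\{a,c}))\{a,c} → =a=> q2
  q2 = c.(b.(rec X. c.a.c.(b.X)\{a,c}))\{a,c} → =c=> q3
  q3 = (b.(rec X. c.a.c.(b.X)\{a,c}))\{a,c} → =b=> q4
  q4 = (rec X. c.a.c.(b.X)\{a,c})\{a,c} → (no moves)
Executing cacb from Q (initial set {q0}):
  [1] c ⇒ {q1}
  [2] a ⇒ {q2}
  [3] c ⇒ {q3}
  [4] b ⇒ {q4}
  Q completes σ.
Executing cacb from P (initial set {p0}):
  [1] c ⇒ {p1}
  [2] a ⇒ {p2}
  [3] c ⇒ {p3}
  [4] b ⇒ ∅ (P stuck)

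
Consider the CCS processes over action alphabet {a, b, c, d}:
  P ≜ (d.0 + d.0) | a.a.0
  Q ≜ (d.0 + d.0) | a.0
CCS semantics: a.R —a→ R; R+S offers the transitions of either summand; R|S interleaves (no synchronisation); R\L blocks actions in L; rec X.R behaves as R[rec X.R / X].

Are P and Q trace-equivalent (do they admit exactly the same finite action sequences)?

LTS(P): 6 reachable states
  s0 = (d.0 + d.0) | a.a.0 ⊢ ··a··> s1, ··d··> s2
  s1 = (d.0 + d.0) | a.0 ⊢ ··a··> s3, ··d··> s4
  s2 = 0 | a.a.0 ⊢ ··a··> s4
  s3 = (d.0 + d.0) | 0 ⊢ ··d··> s5
  s4 = 0 | a.0 ⊢ ··a··> s5
  s5 = 0 | 0 ⊢ deadlocked
LTS(Q): 4 reachable states
  t0 = (d.0 + d.0) | a.0 ⊢ ··a··> t1, ··d··> t2
  t1 = (d.0 + d.0) | 0 ⊢ ··d··> t3
  t2 = 0 | a.0 ⊢ ··a··> t3
  t3 = 0 | 0 ⊢ deadlocked
Executing aa from P (initial set {s0}):
  step 1 (a): {s1}
  step 2 (a): {s3}
  P completes σ.
Executing aa from Q (initial set {t0}):
  step 1 (a): {t1}
  step 2 (a): ∅  — Q cannot continue

trace-distinct — witness ⟨aa⟩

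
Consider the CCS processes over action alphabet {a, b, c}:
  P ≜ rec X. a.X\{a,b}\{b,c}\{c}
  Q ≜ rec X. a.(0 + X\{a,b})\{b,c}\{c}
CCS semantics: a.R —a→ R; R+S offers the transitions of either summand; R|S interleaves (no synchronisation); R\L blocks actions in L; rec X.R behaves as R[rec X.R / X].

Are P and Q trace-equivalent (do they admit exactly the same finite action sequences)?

Reachable graph of P (2 states):
  s0 = rec X. a.X\{a,b}\{b,c}\{c} → =a=> s1
  s1 = (rec X. a.X\{a,b}\{b,c}\{c})\{a,b}\{b,c}\{c} → ·
Reachable graph of Q (2 states):
  t0 = rec X. a.(0 + X\{a,b})\{b,c}\{c} → =a=> t1
  t1 = (0 + (rec X. a.(0 + X\{a,b})\{b,c}\{c})\{a,b})\{b,c}\{c} → ·
Partition-refinement fixed point:
  B0 = {s0, t0}
  B1 = {s1, t1}
s0 ∈ B0, t0 ∈ B0 → same block
Bisimilar ⇒ trace-equivalent.

trace-equivalent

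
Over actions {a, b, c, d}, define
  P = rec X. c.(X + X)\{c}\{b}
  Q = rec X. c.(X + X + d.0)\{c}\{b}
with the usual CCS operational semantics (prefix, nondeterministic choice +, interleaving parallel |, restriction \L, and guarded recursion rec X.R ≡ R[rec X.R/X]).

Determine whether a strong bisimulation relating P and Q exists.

NO

P's transition system — 2 states:
  m0 = rec X. c.(X + X)\{c}\{b} | --c--▸ m1
  m1 = ((rec X. c.(X + X)\{c}\{b}) + (rec X. c.(X + X)\{c}\{b}))\{c}\{b} | (no moves)
Q's transition system — 3 states:
  n0 = rec X. c.(X + X + d.0)\{c}\{b} | --c--▸ n1
  n1 = ((rec X. c.(X + X + d.0)\{c}\{b}) + (rec X. c.(X + X + d.0)\{c}\{b}) + d.0)\{c}\{b} | --d--▸ n2
  n2 = 0\{c}\{b} | (no moves)
Coarsest stable partition (strong bisimilarity classes):
  B0 = {m0}
  B1 = {m1, n2}
  B2 = {n0}
  B3 = {n1}
m0 ∈ B0, n0 ∈ B2 → different blocks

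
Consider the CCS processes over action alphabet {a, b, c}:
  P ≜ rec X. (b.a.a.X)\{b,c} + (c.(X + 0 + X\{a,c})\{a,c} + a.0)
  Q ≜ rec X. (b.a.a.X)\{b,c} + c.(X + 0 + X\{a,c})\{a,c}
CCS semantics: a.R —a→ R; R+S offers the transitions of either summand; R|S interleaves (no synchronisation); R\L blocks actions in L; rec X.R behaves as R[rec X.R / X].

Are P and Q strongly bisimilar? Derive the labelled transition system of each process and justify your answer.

NO

P's transition system — 3 states:
  s0 = rec X. (b.a.a.X)\{b,c} + (c.(X + 0 + X\{a,c})\{a,c} + a.0) has moves ··a··> s1, ··c··> s2
  s1 = 0 has moves (no moves)
  s2 = ((rec X. (b.a.a.X)\{b,c} + (c.(X + 0 + X\{a,c})\{a,c} + a.0)) + 0 + (rec X. (b.a.a.X)\{b,c} + (c.(X + 0 + X\{a,c})\{a,c} + a.0))\{a,c})\{a,c} has moves (no moves)
Q's transition system — 2 states:
  t0 = rec X. (b.a.a.X)\{b,c} + c.(X + 0 + X\{a,c})\{a,c} has moves ··c··> t1
  t1 = ((rec X. (b.a.a.X)\{b,c} + c.(X + 0 + X\{a,c})\{a,c}) + 0 + (rec X. (b.a.a.X)\{b,c} + c.(X + 0 + X\{a,c})\{a,c})\{a,c})\{a,c} has moves (no moves)
Coarsest stable partition (strong bisimilarity classes):
  B0 = {s0}
  B1 = {s1, s2, t1}
  B2 = {t0}
s0 ∈ B0, t0 ∈ B2 → different blocks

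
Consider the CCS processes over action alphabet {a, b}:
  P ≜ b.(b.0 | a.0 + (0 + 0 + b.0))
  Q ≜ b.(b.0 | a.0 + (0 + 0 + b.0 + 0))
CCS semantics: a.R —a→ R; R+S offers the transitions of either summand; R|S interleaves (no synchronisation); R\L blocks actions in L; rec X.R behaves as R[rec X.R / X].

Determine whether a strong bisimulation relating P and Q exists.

P's transition system — 6 states:
  u0 = b.(b.0 | a.0 + (0 + 0 + b.0)) ⊢ ··b··> u1
  u1 = b.0 | a.0 + (0 + 0 + b.0) ⊢ ··a··> u2, ··b··> u3, ··b··> u4
  u2 = b.0 | 0 ⊢ ··b··> u5
  u3 = 0 ⊢ stopped
  u4 = 0 | a.0 ⊢ ··a··> u5
  u5 = 0 | 0 ⊢ stopped
Q's transition system — 6 states:
  v0 = b.(b.0 | a.0 + (0 + 0 + b.0 + 0)) ⊢ ··b··> v1
  v1 = b.0 | a.0 + (0 + 0 + b.0 + 0) ⊢ ··a··> v2, ··b··> v3, ··b··> v4
  v2 = b.0 | 0 ⊢ ··b··> v5
  v3 = 0 ⊢ stopped
  v4 = 0 | a.0 ⊢ ··a··> v5
  v5 = 0 | 0 ⊢ stopped
Bisimilarity quotient blocks:
  B0 = {u0, v0}
  B1 = {u1, v1}
  B2 = {u4, v4}
  B3 = {u3, u5, v3, v5}
  B4 = {u2, v2}
u0 ∈ B0, v0 ∈ B0 → same block

P ~ Q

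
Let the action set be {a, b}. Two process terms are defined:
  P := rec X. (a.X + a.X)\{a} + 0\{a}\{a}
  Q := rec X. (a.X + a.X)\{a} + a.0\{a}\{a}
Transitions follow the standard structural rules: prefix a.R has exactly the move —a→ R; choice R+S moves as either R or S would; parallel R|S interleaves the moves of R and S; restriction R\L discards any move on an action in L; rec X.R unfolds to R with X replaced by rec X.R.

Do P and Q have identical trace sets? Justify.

traces(P) ≠ traces(Q) — witness ⟨a⟩

P's transition system — 1 states:
  s0 = rec X. (a.X + a.X)\{a} + 0\{a}\{a} | ∅
Q's transition system — 2 states:
  t0 = rec X. (a.X + a.X)\{a} + a.0\{a}\{a} | -a-> t1
  t1 = 0\{a}\{a} | ∅
Run σ = ⟨a⟩ on Q: start {t0}
  [1] a ⇒ {t1}
  Q completes σ.
Run σ = ⟨a⟩ on P: start {s0}
  [1] a ⇒ ∅  — P cannot continue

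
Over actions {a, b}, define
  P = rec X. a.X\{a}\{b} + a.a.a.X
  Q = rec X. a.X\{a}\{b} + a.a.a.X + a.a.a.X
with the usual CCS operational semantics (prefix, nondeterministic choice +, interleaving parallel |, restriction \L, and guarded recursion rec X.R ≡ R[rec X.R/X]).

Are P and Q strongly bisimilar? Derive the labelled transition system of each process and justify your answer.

P's transition system — 4 states:
  u0 = rec X. a.X\{a}\{b} + a.a.a.X has moves —a→ u1, —a→ u2
  u1 = (rec X. a.X\{a}\{b} + a.a.a.X)\{a}\{b} has moves ·
  u2 = a.a.(rec X. a.X\{a}\{b} + a.a.a.X) has moves —a→ u3
  u3 = a.(rec X. a.X\{a}\{b} + a.a.a.X) has moves —a→ u0
Q's transition system — 4 states:
  v0 = rec X. a.X\{a}\{b} + a.a.a.X + a.a.a.X has moves —a→ v1, —a→ v2
  v1 = (rec X. a.X\{a}\{b} + a.a.a.X + a.a.a.X)\{a}\{b} has moves ·
  v2 = a.a.(rec X. a.X\{a}\{b} + a.a.a.X + a.a.a.X) has moves —a→ v3
  v3 = a.(rec X. a.X\{a}\{b} + a.a.a.X + a.a.a.X) has moves —a→ v0
Coarsest stable partition (strong bisimilarity classes):
  B0 = {u0, v0}
  B1 = {u1, v1}
  B2 = {u2, v2}
  B3 = {u3, v3}
u0 ∈ B0, v0 ∈ B0 → same block

YES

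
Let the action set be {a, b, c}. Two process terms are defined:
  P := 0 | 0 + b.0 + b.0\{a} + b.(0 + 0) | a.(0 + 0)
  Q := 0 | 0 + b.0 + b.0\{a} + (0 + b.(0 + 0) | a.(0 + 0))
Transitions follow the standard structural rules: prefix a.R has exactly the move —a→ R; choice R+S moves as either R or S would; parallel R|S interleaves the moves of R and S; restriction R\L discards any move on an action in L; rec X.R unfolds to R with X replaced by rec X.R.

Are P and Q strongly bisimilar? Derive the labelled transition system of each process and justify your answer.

P ~ Q

P's transition system — 6 states:
  p0 = 0 | 0 + b.0 + b.0\{a} + b.(0 + 0) | a.(0 + 0) ⊢ -a-> p1, -b-> p2, -b-> p3, -b-> p4
  p1 = b.(0 + 0) | (0 + 0) ⊢ -b-> p5
  p2 = (0 + 0) | a.(0 + 0) ⊢ -a-> p5
  p3 = 0 ⊢ stopped
  p4 = 0\{a} ⊢ stopped
  p5 = (0 + 0) | (0 + 0) ⊢ stopped
Q's transition system — 6 states:
  q0 = 0 | 0 + b.0 + b.0\{a} + (0 + b.(0 + 0) | a.(0 + 0)) ⊢ -a-> q1, -b-> q2, -b-> q3, -b-> q4
  q1 = b.(0 + 0) | (0 + 0) ⊢ -b-> q5
  q2 = (0 + 0) | a.(0 + 0) ⊢ -a-> q5
  q3 = 0 ⊢ stopped
  q4 = 0\{a} ⊢ stopped
  q5 = (0 + 0) | (0 + 0) ⊢ stopped
Partition-refinement fixed point:
  B0 = {p0, q0}
  B1 = {p3, p4, p5, q3, q4, q5}
  B2 = {p1, q1}
  B3 = {p2, q2}
p0 ∈ B0, q0 ∈ B0 → same block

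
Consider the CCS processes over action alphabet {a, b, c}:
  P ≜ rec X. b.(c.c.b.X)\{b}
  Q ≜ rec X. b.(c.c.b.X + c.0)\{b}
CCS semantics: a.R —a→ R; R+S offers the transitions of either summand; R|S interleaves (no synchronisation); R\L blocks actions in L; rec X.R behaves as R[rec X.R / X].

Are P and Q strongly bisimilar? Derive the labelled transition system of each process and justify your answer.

NO

Reachable graph of P (4 states):
  s0 = rec X. b.(c.c.b.X)\{b} ⊢ --b--▸ s1
  s1 = (c.c.b.(rec X. b.(c.c.b.X)\{b}))\{b} ⊢ --c--▸ s2
  s2 = (c.b.(rec X. b.(c.c.b.X)\{b}))\{b} ⊢ --c--▸ s3
  s3 = (b.(rec X. b.(c.c.b.X)\{b}))\{b} ⊢ ∅
Reachable graph of Q (5 states):
  t0 = rec X. b.(c.c.b.X + c.0)\{b} ⊢ --b--▸ t1
  t1 = (c.c.b.(rec X. b.(c.c.b.X + c.0)\{b}) + c.0)\{b} ⊢ --c--▸ t2, --c--▸ t3
  t2 = (c.b.(rec X. b.(c.c.b.X + c.0)\{b}))\{b} ⊢ --c--▸ t4
  t3 = 0\{b} ⊢ ∅
  t4 = (b.(rec X. b.(c.c.b.X + c.0)\{b}))\{b} ⊢ ∅
Partition-refinement fixed point:
  B0 = {s0}
  B1 = {s1}
  B2 = {s2, t2}
  B3 = {s3, t3, t4}
  B4 = {t0}
  B5 = {t1}
s0 ∈ B0, t0 ∈ B4 → different blocks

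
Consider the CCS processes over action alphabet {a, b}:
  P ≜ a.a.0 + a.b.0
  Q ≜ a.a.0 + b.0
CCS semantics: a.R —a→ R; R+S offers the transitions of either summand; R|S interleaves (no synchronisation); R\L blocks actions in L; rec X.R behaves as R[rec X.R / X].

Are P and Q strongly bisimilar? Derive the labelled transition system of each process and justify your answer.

Reachable graph of P (4 states):
  u0 = a.a.0 + a.b.0 → --a--▸ u1, --a--▸ u2
  u1 = a.0 → --a--▸ u3
  u2 = b.0 → --b--▸ u3
  u3 = 0 → deadlocked
Reachable graph of Q (3 states):
  v0 = a.a.0 + b.0 → --a--▸ v1, --b--▸ v2
  v1 = a.0 → --a--▸ v2
  v2 = 0 → deadlocked
Bisimilarity quotient blocks:
  B0 = {u0}
  B1 = {u2}
  B2 = {u3, v2}
  B3 = {u1, v1}
  B4 = {v0}
u0 ∈ B0, v0 ∈ B4 → different blocks

NO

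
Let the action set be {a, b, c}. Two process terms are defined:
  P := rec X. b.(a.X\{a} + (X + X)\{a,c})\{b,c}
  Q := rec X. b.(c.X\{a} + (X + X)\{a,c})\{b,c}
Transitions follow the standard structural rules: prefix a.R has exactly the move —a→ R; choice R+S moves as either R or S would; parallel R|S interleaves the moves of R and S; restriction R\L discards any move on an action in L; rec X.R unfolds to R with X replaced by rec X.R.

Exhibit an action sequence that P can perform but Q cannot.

P's transition system — 3 states:
  s0 = rec X. b.(a.X\{a} + (X + X)\{a,c})\{b,c} ⊢ —b→ s1
  s1 = (a.(rec X. b.(a.X\{a} + (X + X)\{a,c})\{b,c})\{a} + ((rec X. b.(a.X\{a} + (X + X)\{a,c})\{b,c}) + (rec X. b.(a.X\{a} + (X + X)\{a,c})\{b,c}))\{a,c})\{b,c} ⊢ —a→ s2
  s2 = (rec X. b.(a.X\{a} + (X + X)\{a,c})\{b,c})\{a}\{b,c} ⊢ (no moves)
Q's transition system — 2 states:
  t0 = rec X. b.(c.X\{a} + (X + X)\{a,c})\{b,c} ⊢ —b→ t1
  t1 = (c.(rec X. b.(c.X\{a} + (X + X)\{a,c})\{b,c})\{a} + ((rec X. b.(c.X\{a} + (X + X)\{a,c})\{b,c}) + (rec X. b.(c.X\{a} + (X + X)\{a,c})\{b,c}))\{a,c})\{b,c} ⊢ (no moves)
Executing ba from P (initial set {s0}):
  [1] b ⇒ {s1}
  [2] a ⇒ {s2}
  ✓ P
Executing ba from Q (initial set {t0}):
  [1] b ⇒ {t1}
  [2] a ⇒ ∅  — Q cannot continue

ba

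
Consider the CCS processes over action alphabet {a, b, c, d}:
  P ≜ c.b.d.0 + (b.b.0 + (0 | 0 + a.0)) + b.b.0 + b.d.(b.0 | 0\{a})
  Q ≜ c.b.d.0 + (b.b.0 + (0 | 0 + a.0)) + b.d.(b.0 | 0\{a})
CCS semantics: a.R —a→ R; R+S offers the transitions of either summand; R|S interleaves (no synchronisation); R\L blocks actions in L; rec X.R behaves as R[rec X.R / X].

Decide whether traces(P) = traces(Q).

trace-equivalent

LTS(P): 8 reachable states
  s0 = c.b.d.0 + (b.b.0 + (0 | 0 + a.0)) + b.b.0 + b.d.(b.0 | 0\{a}) ⊢ ··a··> s1, ··b··> s2, ··b··> s3, ··c··> s4
  s1 = 0 ⊢ ∅
  s2 = b.0 ⊢ ··b··> s1
  s3 = d.(b.0 | 0\{a}) ⊢ ··d··> s5
  s4 = b.d.0 ⊢ ··b··> s6
  s5 = b.0 | 0\{a} ⊢ ··b··> s7
  s6 = d.0 ⊢ ··d··> s1
  s7 = 0 | 0\{a} ⊢ ∅
LTS(Q): 8 reachable states
  t0 = c.b.d.0 + (b.b.0 + (0 | 0 + a.0)) + b.d.(b.0 | 0\{a}) ⊢ ··a··> t1, ··b··> t2, ··b··> t3, ··c··> t4
  t1 = 0 ⊢ ∅
  t2 = b.0 ⊢ ··b··> t1
  t3 = d.(b.0 | 0\{a}) ⊢ ··d··> t5
  t4 = b.d.0 ⊢ ··b··> t6
  t5 = b.0 | 0\{a} ⊢ ··b··> t7
  t6 = d.0 ⊢ ··d··> t1
  t7 = 0 | 0\{a} ⊢ ∅
Coarsest stable partition (strong bisimilarity classes):
  B0 = {s0, t0}
  B1 = {s4, t4}
  B2 = {s6, t6}
  B3 = {s1, s7, t1, t7}
  B4 = {s3, t3}
  B5 = {s2, s5, t2, t5}
s0 ∈ B0, t0 ∈ B0 → same block
Bisimilar ⇒ trace-equivalent.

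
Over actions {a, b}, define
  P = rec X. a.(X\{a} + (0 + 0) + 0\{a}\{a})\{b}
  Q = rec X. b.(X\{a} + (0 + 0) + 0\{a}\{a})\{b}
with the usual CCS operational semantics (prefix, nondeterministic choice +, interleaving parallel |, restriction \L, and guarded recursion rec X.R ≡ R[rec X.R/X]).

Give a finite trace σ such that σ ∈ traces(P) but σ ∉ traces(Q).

a

LTS(P): 2 reachable states
  p0 = rec X. a.(X\{a} + (0 + 0) + 0\{a}\{a})\{b} → --a--▸ p1
  p1 = ((rec X. a.(X\{a} + (0 + 0) + 0\{a}\{a})\{b})\{a} + (0 + 0) + 0\{a}\{a})\{b} → (no moves)
LTS(Q): 2 reachable states
  q0 = rec X. b.(X\{a} + (0 + 0) + 0\{a}\{a})\{b} → --b--▸ q1
  q1 = ((rec X. b.(X\{a} + (0 + 0) + 0\{a}\{a})\{b})\{a} + (0 + 0) + 0\{a}\{a})\{b} → (no moves)
Trace ⟨a⟩ through P, begin at {p0}:
  step 1 (a): {p1}
  — P admits the full trace.
Trace ⟨a⟩ through Q, begin at {q0}:
  step 1 (a): ∅  — Q cannot continue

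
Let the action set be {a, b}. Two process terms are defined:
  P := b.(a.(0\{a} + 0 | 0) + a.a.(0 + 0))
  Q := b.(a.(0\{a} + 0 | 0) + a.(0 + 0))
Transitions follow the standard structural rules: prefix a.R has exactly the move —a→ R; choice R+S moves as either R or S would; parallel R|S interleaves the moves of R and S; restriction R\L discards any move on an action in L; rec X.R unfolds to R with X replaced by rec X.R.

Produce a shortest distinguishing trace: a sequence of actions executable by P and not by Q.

baa

Reachable graph of P (5 states):
  s0 = b.(a.(0\{a} + 0 | 0) + a.a.(0 + 0)) has moves ··b··> s1
  s1 = a.(0\{a} + 0 | 0) + a.a.(0 + 0) has moves ··a··> s2, ··a··> s3
  s2 = 0\{a} + 0 | 0 has moves stopped
  s3 = a.(0 + 0) has moves ··a··> s4
  s4 = 0 + 0 has moves stopped
Reachable graph of Q (4 states):
  t0 = b.(a.(0\{a} + 0 | 0) + a.(0 + 0)) has moves ··b··> t1
  t1 = a.(0\{a} + 0 | 0) + a.(0 + 0) has moves ··a··> t2, ··a··> t3
  t2 = 0 + 0 has moves stopped
  t3 = 0\{a} + 0 | 0 has moves stopped
Trace ⟨baa⟩ through P, begin at {s0}:
  after b @ step 1: {s1}
  after a @ step 2: {s2, s3}
  after a @ step 3: {s4}
  P completes σ.
Trace ⟨baa⟩ through Q, begin at {t0}:
  after b @ step 1: {t1}
  after a @ step 2: {t2, t3}
  after a @ step 3: ∅  — Q cannot continue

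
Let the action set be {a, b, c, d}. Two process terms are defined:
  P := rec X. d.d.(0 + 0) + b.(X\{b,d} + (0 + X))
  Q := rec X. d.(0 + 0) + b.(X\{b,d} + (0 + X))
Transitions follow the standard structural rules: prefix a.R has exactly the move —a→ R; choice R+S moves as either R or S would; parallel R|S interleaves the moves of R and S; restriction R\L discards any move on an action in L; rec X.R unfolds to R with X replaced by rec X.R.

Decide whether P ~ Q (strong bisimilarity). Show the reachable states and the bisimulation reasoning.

LTS(P): 4 reachable states
  u0 = rec X. d.d.(0 + 0) + b.(X\{b,d} + (0 + X)) :: —b→ u1, —d→ u2
  u1 = (rec X. d.d.(0 + 0) + b.(X\{b,d} + (0 + X)))\{b,d} + (0 + (rec X. d.d.(0 + 0) + b.(X\{b,d} + (0 + X)))) :: —b→ u1, —d→ u2
  u2 = d.(0 + 0) :: —d→ u3
  u3 = 0 + 0 :: ·
LTS(Q): 3 reachable states
  v0 = rec X. d.(0 + 0) + b.(X\{b,d} + (0 + X)) :: —b→ v1, —d→ v2
  v1 = (rec X. d.(0 + 0) + b.(X\{b,d} + (0 + X)))\{b,d} + (0 + (rec X. d.(0 + 0) + b.(X\{b,d} + (0 + X)))) :: —b→ v1, —d→ v2
  v2 = 0 + 0 :: ·
Bisimilarity quotient blocks:
  B0 = {u0, u1}
  B1 = {u2}
  B2 = {u3, v2}
  B3 = {v0, v1}
u0 ∈ B0, v0 ∈ B3 → different blocks

not bisimilar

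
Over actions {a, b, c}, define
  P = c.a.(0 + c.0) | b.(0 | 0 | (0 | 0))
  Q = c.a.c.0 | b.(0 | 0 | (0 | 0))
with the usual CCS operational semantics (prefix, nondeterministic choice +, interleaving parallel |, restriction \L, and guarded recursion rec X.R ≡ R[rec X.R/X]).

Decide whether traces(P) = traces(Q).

YES

P's transition system — 8 states:
  m0 = c.a.(0 + c.0) | b.(0 | 0 | (0 | 0)) | =b=> m1, =c=> m2
  m1 = c.a.(0 + c.0) | (0 | 0 | (0 | 0)) | =c=> m3
  m2 = a.(0 + c.0) | b.(0 | 0 | (0 | 0)) | =a=> m4, =b=> m3
  m3 = a.(0 + c.0) | (0 | 0 | (0 | 0)) | =a=> m5
  m4 = (0 + c.0) | b.(0 | 0 | (0 | 0)) | =b=> m5, =c=> m6
  m5 = (0 + c.0) | (0 | 0 | (0 | 0)) | =c=> m7
  m6 = 0 | b.(0 | 0 | (0 | 0)) | =b=> m7
  m7 = 0 | (0 | 0 | (0 | 0)) | (no moves)
Q's transition system — 8 states:
  n0 = c.a.c.0 | b.(0 | 0 | (0 | 0)) | =b=> n1, =c=> n2
  n1 = c.a.c.0 | (0 | 0 | (0 | 0)) | =c=> n3
  n2 = a.c.0 | b.(0 | 0 | (0 | 0)) | =a=> n4, =b=> n3
  n3 = a.c.0 | (0 | 0 | (0 | 0)) | =a=> n5
  n4 = c.0 | b.(0 | 0 | (0 | 0)) | =b=> n5, =c=> n6
  n5 = c.0 | (0 | 0 | (0 | 0)) | =c=> n7
  n6 = 0 | b.(0 | 0 | (0 | 0)) | =b=> n7
  n7 = 0 | (0 | 0 | (0 | 0)) | (no moves)
Bisimilarity quotient blocks:
  B0 = {m0, n0}
  B1 = {m2, n2}
  B2 = {m3, n3}
  B3 = {m5, n5}
  B4 = {m7, n7}
  B5 = {m4, n4}
  B6 = {m6, n6}
  B7 = {m1, n1}
m0 ∈ B0, n0 ∈ B0 → same block
Bisimilar ⇒ trace-equivalent.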